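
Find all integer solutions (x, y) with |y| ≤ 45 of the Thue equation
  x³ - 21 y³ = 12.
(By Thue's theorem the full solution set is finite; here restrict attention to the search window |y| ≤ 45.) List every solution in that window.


The equation is x³ - 21y³ = 12. For fixed y, x³ = 21·y³ + 12, so a solution requires the RHS to be a perfect cube.
Strategy: iterate y from -45 to 45, compute RHS = 21·y³ + 12, and check whether it is a (positive or negative) perfect cube.
Check small values of y:
  y = 0: RHS = 12 is not a perfect cube.
  y = 1: RHS = 33 is not a perfect cube.
  y = -1: RHS = -9 is not a perfect cube.
  y = 2: RHS = 180 is not a perfect cube.
  y = -2: RHS = -156 is not a perfect cube.
  y = 3: RHS = 579 is not a perfect cube.
  y = -3: RHS = -555 is not a perfect cube.
Continuing the search up to |y| = 45 finds no solutions either.
No (x, y) in the scanned range satisfies the equation.

No integer solutions with |y| ≤ 45.


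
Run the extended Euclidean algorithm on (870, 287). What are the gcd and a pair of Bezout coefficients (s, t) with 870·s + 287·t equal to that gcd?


Euclidean algorithm on (870, 287) — divide until remainder is 0:
  870 = 3 · 287 + 9
  287 = 31 · 9 + 8
  9 = 1 · 8 + 1
  8 = 8 · 1 + 0
gcd(870, 287) = 1.
Track Bezout coefficients alongside the remainders: start with r₀ = 870 = a·1 + b·0 (s = 1, t = 0) and r₁ = 287 = a·0 + b·1 (s = 0, t = 1); each new remainder r_{k+1} = r_{k-1} − q_k·r_k inherits s_{k+1} = s_{k-1} − q_k·s_k, t_{k+1} = t_{k-1} − q_k·t_k, so r_k = a·s_k + b·t_k at every step:
  q = 3: r = 9, s = 1 − 3·0 = 1, t = 0 − 3·1 = -3  (check: 870·1 + 287·(-3) = 9)
  q = 31: r = 8, s = 0 − 31·1 = -31, t = 1 − 31·(-3) = 94  (check: 870·(-31) + 287·94 = 8)
  q = 1: r = 1, s = 1 − 1·(-31) = 32, t = -3 − 1·94 = -97  (check: 870·32 + 287·(-97) = 1)
The row with r = 1 (the gcd) gives the Bezout coefficients s = 32, t = -97.
Result: 870 · (32) + 287 · (-97) = 1.

gcd(870, 287) = 1; s = 32, t = -97 (check: 870·32 + 287·(-97) = 1).


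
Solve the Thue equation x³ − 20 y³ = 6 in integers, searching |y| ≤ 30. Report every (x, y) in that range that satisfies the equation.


The equation is x³ - 20y³ = 6. For fixed y, x³ = 20·y³ + 6, so a solution requires the RHS to be a perfect cube.
Strategy: iterate y from -30 to 30, compute RHS = 20·y³ + 6, and check whether it is a (positive or negative) perfect cube.
Check small values of y:
  y = 0: RHS = 6 is not a perfect cube.
  y = 1: RHS = 26 is not a perfect cube.
  y = -1: RHS = -14 is not a perfect cube.
  y = 2: RHS = 166 is not a perfect cube.
  y = -2: RHS = -154 is not a perfect cube.
  y = 3: RHS = 546 is not a perfect cube.
  y = -3: RHS = -534 is not a perfect cube.
Continuing the search up to |y| = 30 finds no solutions either.
No (x, y) in the scanned range satisfies the equation.

No integer solutions with |y| ≤ 30.


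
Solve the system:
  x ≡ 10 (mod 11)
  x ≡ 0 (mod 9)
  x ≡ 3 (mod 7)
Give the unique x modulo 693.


Moduli 11, 9, 7 are pairwise coprime; by CRT there is a unique solution modulo M = 11 · 9 · 7 = 693.
Solve pairwise, accumulating the modulus:
  Start with x ≡ 10 (mod 11).
  Combine with x ≡ 0 (mod 9): since gcd(11, 9) = 1, we get a unique residue mod 99.
    Write x = 10 + 11·t and substitute into x ≡ 0 (mod 9): 11·t ≡ 0 − 10 = -10 (mod 9).
    Reduce coefficients mod 9: 2·t ≡ 8 (mod 9).
    The inverse of 2 mod 9 is 5 (since 2·5 = 10 = 1·9 + 1), so t ≡ 5·8 = 40 ≡ 4 (mod 9).
    Then x = 10 + 11·4 = 54, valid modulo lcm(11, 9) = 99: x ≡ 54 (mod 99).
  Combine with x ≡ 3 (mod 7): since gcd(99, 7) = 1, we get a unique residue mod 693.
    Write x = 54 + 99·t and substitute into x ≡ 3 (mod 7): 99·t ≡ 3 − 54 = -51 (mod 7).
    Reduce coefficients mod 7: 1·t ≡ 5 (mod 7).
    So t ≡ 5 (mod 7).
    Then x = 54 + 99·5 = 549, valid modulo lcm(99, 7) = 693: x ≡ 549 (mod 693).
Verify: 549 mod 11 = 10 ✓, 549 mod 9 = 0 ✓, 549 mod 7 = 3 ✓.

x ≡ 549 (mod 693).


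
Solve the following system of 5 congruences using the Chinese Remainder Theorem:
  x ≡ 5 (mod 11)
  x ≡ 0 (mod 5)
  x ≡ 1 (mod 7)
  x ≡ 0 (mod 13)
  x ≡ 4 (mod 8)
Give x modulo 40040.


Product of moduli M = 11 · 5 · 7 · 13 · 8 = 40040.
Merge one congruence at a time:
  Start: x ≡ 5 (mod 11).
  Combine with x ≡ 0 (mod 5); new modulus lcm = 55.
    Write x = 5 + 11·t and substitute into x ≡ 0 (mod 5): 11·t ≡ 0 − 5 = -5 (mod 5).
    Reduce coefficients mod 5: 1·t ≡ 0 (mod 5).
    So t ≡ 0 (mod 5).
    Then x = 5 + 11·0 = 5, valid modulo lcm(11, 5) = 55: x ≡ 5 (mod 55).
  Combine with x ≡ 1 (mod 7); new modulus lcm = 385.
    Write x = 5 + 55·t and substitute into x ≡ 1 (mod 7): 55·t ≡ 1 − 5 = -4 (mod 7).
    Reduce coefficients mod 7: 6·t ≡ 3 (mod 7).
    The inverse of 6 mod 7 is 6 (since 6·6 = 36 = 5·7 + 1), so t ≡ 6·3 = 18 ≡ 4 (mod 7).
    Then x = 5 + 55·4 = 225, valid modulo lcm(55, 7) = 385: x ≡ 225 (mod 385).
  Combine with x ≡ 0 (mod 13); new modulus lcm = 5005.
    Write x = 225 + 385·t and substitute into x ≡ 0 (mod 13): 385·t ≡ 0 − 225 = -225 (mod 13).
    Reduce coefficients mod 13: 8·t ≡ 9 (mod 13).
    The inverse of 8 mod 13 is 5 (since 8·5 = 40 = 3·13 + 1), so t ≡ 5·9 = 45 ≡ 6 (mod 13).
    Then x = 225 + 385·6 = 2535, valid modulo lcm(385, 13) = 5005: x ≡ 2535 (mod 5005).
  Combine with x ≡ 4 (mod 8); new modulus lcm = 40040.
    Write x = 2535 + 5005·t and substitute into x ≡ 4 (mod 8): 5005·t ≡ 4 − 2535 = -2531 (mod 8).
    Reduce coefficients mod 8: 5·t ≡ 5 (mod 8).
    The inverse of 5 mod 8 is 5 (since 5·5 = 25 = 3·8 + 1), so t ≡ 5·5 = 25 ≡ 1 (mod 8).
    Then x = 2535 + 5005·1 = 7540, valid modulo lcm(5005, 8) = 40040: x ≡ 7540 (mod 40040).
Verify against each original: 7540 mod 11 = 5, 7540 mod 5 = 0, 7540 mod 7 = 1, 7540 mod 13 = 0, 7540 mod 8 = 4.

x ≡ 7540 (mod 40040).


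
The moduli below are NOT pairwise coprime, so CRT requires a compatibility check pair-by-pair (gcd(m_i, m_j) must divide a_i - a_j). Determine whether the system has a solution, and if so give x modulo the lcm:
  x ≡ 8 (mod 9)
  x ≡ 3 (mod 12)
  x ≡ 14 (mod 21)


Moduli 9, 12, 21 are not pairwise coprime, so CRT works modulo lcm(m_i) when all pairwise compatibility conditions hold.
Pairwise compatibility: gcd(m_i, m_j) must divide a_i - a_j for every pair.
Merge one congruence at a time:
  Start: x ≡ 8 (mod 9).
  Combine with x ≡ 3 (mod 12): gcd(9, 12) = 3, and 3 - 8 = -5 is NOT divisible by 3.
    ⇒ system is inconsistent (no integer solution).

No solution (the system is inconsistent).


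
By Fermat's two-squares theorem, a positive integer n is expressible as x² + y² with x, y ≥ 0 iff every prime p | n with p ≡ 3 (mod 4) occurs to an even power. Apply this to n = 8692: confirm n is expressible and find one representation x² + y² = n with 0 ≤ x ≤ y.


Step 1: Factor n = 8692 = 2^2 · 41 · 53.
Step 2: Check the mod-4 condition on each prime factor: 2 = 2 (special); 41 ≡ 1 (mod 4), exponent 1; 53 ≡ 1 (mod 4), exponent 1.
All primes ≡ 3 (mod 4) appear to even exponent (or don't appear), so by the two-squares theorem n IS expressible as a sum of two squares.
Step 3: Build a representation. Group n = k² · m with k = 2 and m = 41 · 53 = 2173 (a product of primes ≡ 1 (mod 4)); a representation of m scales to one of n via (k·x)² + (k·y)² = k²(x² + y²). Each prime p ≡ 1 (mod 4) is itself a sum of two squares; find a² by testing p − a² for a perfect square:
  41: 41 − 1² = 40, 41 − 2² = 37, 41 − 3² = 32, 41 − 4² = 25 = 5² ⇒ 41 = 4² + 5².
  53: 53 − 1² = 52, 53 − 2² = 49 = 7² ⇒ 53 = 2² + 7².
  Combine using the Brahmagupta–Fibonacci identity (a² + b²)(c² + d²) = (ac − bd)² + (ad + bc)² = (ac + bd)² + (ad − bc)²:
  41 · 53 = 2173: from (4² + 5²)(2² + 7²), take (4·2 − 5·7, 4·7 + 5·2) = (8 − 35, 28 + 10) = (-27, 38); dropping signs (only squares matter) gives (27, 38); check 27² + 38² = 729 + 1444 = 2173 ✓.
  Scale by k = 2: (2·27, 2·38) = (54, 76).
Step 4: Order so x ≤ y and verify: 54² + 76² = 2916 + 5776 = 8692 = n. ✓

n = 8692 = 54² + 76² (one valid representation with x ≤ y).


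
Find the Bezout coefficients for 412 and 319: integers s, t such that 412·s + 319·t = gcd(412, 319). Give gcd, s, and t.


Euclidean algorithm on (412, 319) — divide until remainder is 0:
  412 = 1 · 319 + 93
  319 = 3 · 93 + 40
  93 = 2 · 40 + 13
  40 = 3 · 13 + 1
  13 = 13 · 1 + 0
gcd(412, 319) = 1.
Track Bezout coefficients alongside the remainders: start with r₀ = 412 = a·1 + b·0 (s = 1, t = 0) and r₁ = 319 = a·0 + b·1 (s = 0, t = 1); each new remainder r_{k+1} = r_{k-1} − q_k·r_k inherits s_{k+1} = s_{k-1} − q_k·s_k, t_{k+1} = t_{k-1} − q_k·t_k, so r_k = a·s_k + b·t_k at every step:
  q = 1: r = 93, s = 1 − 1·0 = 1, t = 0 − 1·1 = -1  (check: 412·1 + 319·(-1) = 93)
  q = 3: r = 40, s = 0 − 3·1 = -3, t = 1 − 3·(-1) = 4  (check: 412·(-3) + 319·4 = 40)
  q = 2: r = 13, s = 1 − 2·(-3) = 7, t = -1 − 2·4 = -9  (check: 412·7 + 319·(-9) = 13)
  q = 3: r = 1, s = -3 − 3·7 = -24, t = 4 − 3·(-9) = 31  (check: 412·(-24) + 319·31 = 1)
The row with r = 1 (the gcd) gives the Bezout coefficients s = -24, t = 31.
Result: 412 · (-24) + 319 · (31) = 1.

gcd(412, 319) = 1; s = -24, t = 31 (check: 412·(-24) + 319·31 = 1).


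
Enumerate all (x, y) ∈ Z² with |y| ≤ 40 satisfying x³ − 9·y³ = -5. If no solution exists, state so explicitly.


The equation is x³ - 9y³ = -5. For fixed y, x³ = 9·y³ − 5, so a solution requires the RHS to be a perfect cube.
Strategy: iterate y from -40 to 40, compute RHS = 9·y³ − 5, and check whether it is a (positive or negative) perfect cube.
Check small values of y:
  y = 0: RHS = -5 is not a perfect cube.
  y = 1: RHS = 4 is not a perfect cube.
  y = -1: RHS = -14 is not a perfect cube.
  y = 2: RHS = 67 is not a perfect cube.
  y = -2: RHS = -77 is not a perfect cube.
  y = 3: RHS = 238 is not a perfect cube.
  y = -3: RHS = -248 is not a perfect cube.
Continuing the search up to |y| = 40 finds no solutions either.
No (x, y) in the scanned range satisfies the equation.

No integer solutions with |y| ≤ 40.


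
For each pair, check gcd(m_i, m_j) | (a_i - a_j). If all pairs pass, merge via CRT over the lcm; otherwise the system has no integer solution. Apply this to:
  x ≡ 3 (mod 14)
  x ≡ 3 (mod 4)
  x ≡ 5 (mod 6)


Moduli 14, 4, 6 are not pairwise coprime, so CRT works modulo lcm(m_i) when all pairwise compatibility conditions hold.
Pairwise compatibility: gcd(m_i, m_j) must divide a_i - a_j for every pair.
Merge one congruence at a time:
  Start: x ≡ 3 (mod 14).
  Combine with x ≡ 3 (mod 4): gcd(14, 4) = 2; 3 - 3 = 0, which IS divisible by 2, so compatible.
    Write x = 3 + 14·t and substitute into x ≡ 3 (mod 4): 14·t ≡ 3 − 3 = 0 (mod 4).
    Divide the congruence (and modulus) by g = 2: 7·t ≡ 0 (mod 2).
    Reduce coefficients mod 2: 1·t ≡ 0 (mod 2).
    So t ≡ 0 (mod 2).
    Then x = 3 + 14·0 = 3, valid modulo lcm(14, 4) = 28: x ≡ 3 (mod 28).
  Combine with x ≡ 5 (mod 6): gcd(28, 6) = 2; 5 - 3 = 2, which IS divisible by 2, so compatible.
    Write x = 3 + 28·t and substitute into x ≡ 5 (mod 6): 28·t ≡ 5 − 3 = 2 (mod 6).
    Divide the congruence (and modulus) by g = 2: 14·t ≡ 1 (mod 3).
    Reduce coefficients mod 3: 2·t ≡ 1 (mod 3).
    The inverse of 2 mod 3 is 2 (since 2·2 = 4 = 1·3 + 1), so t ≡ 2·1 = 2 ≡ 2 (mod 3).
    Then x = 3 + 28·2 = 59, valid modulo lcm(28, 6) = 84: x ≡ 59 (mod 84).
Verify: 59 mod 14 = 3, 59 mod 4 = 3, 59 mod 6 = 5.

x ≡ 59 (mod 84).


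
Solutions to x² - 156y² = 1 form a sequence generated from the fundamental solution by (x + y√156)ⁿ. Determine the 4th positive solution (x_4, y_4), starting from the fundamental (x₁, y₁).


Step 1: Find the fundamental solution (x₁, y₁) of x² - 156y² = 1.
  Expand √156 as a continued fraction. a₀ = ⌊√156⌋ = 12; iterate m_{k+1} = d_k·a_k − m_k, d_{k+1} = (156 − m_{k+1}²)/d_k, a_{k+1} = ⌊(a₀ + m_{k+1})/d_{k+1}⌋ (starting m₀ = 0, d₀ = 1), with convergents p_k = a_k·p_{k-1} + p_{k-2}, q_k = a_k·q_{k-1} + q_{k-2} (p₋₁ = 1, q₋₁ = 0):
  k = 0: a₀ = 12; p₀/q₀ = 12/1; p₀² − 156·q₀² = 144 − 156 = -12.
  k = 1: m = 12, d = 12, a = ⌊(12 + 12)/12⌋ = 2; p/q = (2·12 + 1)/(2·1 + 0) = 25/2; p² − 156·q² = 625 − 624 = 1.
  The first convergent with p² − 156·q² = 1 gives the fundamental solution (x₁, y₁) = (25, 2).
Step 2: Apply the recurrence (x_{n+1}, y_{n+1}) = (x₁x_n + 156y₁y_n, x₁y_n + y₁x_n) repeatedly.
  From (x_1, y_1) = (25, 2): x_2 = 25·25 + 156·2·2 = 1249; y_2 = 25·2 + 2·25 = 100.
  From (x_2, y_2) = (1249, 100): x_3 = 25·1249 + 156·2·100 = 62425; y_3 = 25·100 + 2·1249 = 4998.
  From (x_3, y_3) = (62425, 4998): x_4 = 25·62425 + 156·2·4998 = 3120001; y_4 = 25·4998 + 2·62425 = 249800.
Step 3: Verify x_4² - 156·y_4² = 9734406240001 - 9734406240000 = 1 (should be 1). ✓

(x_1, y_1) = (25, 2); (x_4, y_4) = (3120001, 249800).


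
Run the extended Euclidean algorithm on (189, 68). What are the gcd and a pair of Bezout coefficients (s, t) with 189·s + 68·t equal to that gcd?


Euclidean algorithm on (189, 68) — divide until remainder is 0:
  189 = 2 · 68 + 53
  68 = 1 · 53 + 15
  53 = 3 · 15 + 8
  15 = 1 · 8 + 7
  8 = 1 · 7 + 1
  7 = 7 · 1 + 0
gcd(189, 68) = 1.
Track Bezout coefficients alongside the remainders: start with r₀ = 189 = a·1 + b·0 (s = 1, t = 0) and r₁ = 68 = a·0 + b·1 (s = 0, t = 1); each new remainder r_{k+1} = r_{k-1} − q_k·r_k inherits s_{k+1} = s_{k-1} − q_k·s_k, t_{k+1} = t_{k-1} − q_k·t_k, so r_k = a·s_k + b·t_k at every step:
  q = 2: r = 53, s = 1 − 2·0 = 1, t = 0 − 2·1 = -2  (check: 189·1 + 68·(-2) = 53)
  q = 1: r = 15, s = 0 − 1·1 = -1, t = 1 − 1·(-2) = 3  (check: 189·(-1) + 68·3 = 15)
  q = 3: r = 8, s = 1 − 3·(-1) = 4, t = -2 − 3·3 = -11  (check: 189·4 + 68·(-11) = 8)
  q = 1: r = 7, s = -1 − 1·4 = -5, t = 3 − 1·(-11) = 14  (check: 189·(-5) + 68·14 = 7)
  q = 1: r = 1, s = 4 − 1·(-5) = 9, t = -11 − 1·14 = -25  (check: 189·9 + 68·(-25) = 1)
The row with r = 1 (the gcd) gives the Bezout coefficients s = 9, t = -25.
Result: 189 · (9) + 68 · (-25) = 1.

gcd(189, 68) = 1; s = 9, t = -25 (check: 189·9 + 68·(-25) = 1).


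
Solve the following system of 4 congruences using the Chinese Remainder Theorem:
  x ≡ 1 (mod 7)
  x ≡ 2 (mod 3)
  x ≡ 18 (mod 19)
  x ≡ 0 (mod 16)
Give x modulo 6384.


Product of moduli M = 7 · 3 · 19 · 16 = 6384.
Merge one congruence at a time:
  Start: x ≡ 1 (mod 7).
  Combine with x ≡ 2 (mod 3); new modulus lcm = 21.
    Write x = 1 + 7·t and substitute into x ≡ 2 (mod 3): 7·t ≡ 2 − 1 = 1 (mod 3).
    Reduce coefficients mod 3: 1·t ≡ 1 (mod 3).
    So t ≡ 1 (mod 3).
    Then x = 1 + 7·1 = 8, valid modulo lcm(7, 3) = 21: x ≡ 8 (mod 21).
  Combine with x ≡ 18 (mod 19); new modulus lcm = 399.
    Write x = 8 + 21·t and substitute into x ≡ 18 (mod 19): 21·t ≡ 18 − 8 = 10 (mod 19).
    Reduce coefficients mod 19: 2·t ≡ 10 (mod 19).
    The inverse of 2 mod 19 is 10 (since 2·10 = 20 = 1·19 + 1), so t ≡ 10·10 = 100 ≡ 5 (mod 19).
    Then x = 8 + 21·5 = 113, valid modulo lcm(21, 19) = 399: x ≡ 113 (mod 399).
  Combine with x ≡ 0 (mod 16); new modulus lcm = 6384.
    Write x = 113 + 399·t and substitute into x ≡ 0 (mod 16): 399·t ≡ 0 − 113 = -113 (mod 16).
    Reduce coefficients mod 16: 15·t ≡ 15 (mod 16).
    The inverse of 15 mod 16 is 15 (since 15·15 = 225 = 14·16 + 1), so t ≡ 15·15 = 225 ≡ 1 (mod 16).
    Then x = 113 + 399·1 = 512, valid modulo lcm(399, 16) = 6384: x ≡ 512 (mod 6384).
Verify against each original: 512 mod 7 = 1, 512 mod 3 = 2, 512 mod 19 = 18, 512 mod 16 = 0.

x ≡ 512 (mod 6384).


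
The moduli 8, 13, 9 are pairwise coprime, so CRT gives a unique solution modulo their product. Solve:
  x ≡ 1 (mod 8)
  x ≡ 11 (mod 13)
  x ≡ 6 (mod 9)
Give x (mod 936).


Moduli 8, 13, 9 are pairwise coprime; by CRT there is a unique solution modulo M = 8 · 13 · 9 = 936.
Solve pairwise, accumulating the modulus:
  Start with x ≡ 1 (mod 8).
  Combine with x ≡ 11 (mod 13): since gcd(8, 13) = 1, we get a unique residue mod 104.
    Write x = 1 + 8·t and substitute into x ≡ 11 (mod 13): 8·t ≡ 11 − 1 = 10 (mod 13).
    The inverse of 8 mod 13 is 5 (since 8·5 = 40 = 3·13 + 1), so t ≡ 5·10 = 50 ≡ 11 (mod 13).
    Then x = 1 + 8·11 = 89, valid modulo lcm(8, 13) = 104: x ≡ 89 (mod 104).
  Combine with x ≡ 6 (mod 9): since gcd(104, 9) = 1, we get a unique residue mod 936.
    Write x = 89 + 104·t and substitute into x ≡ 6 (mod 9): 104·t ≡ 6 − 89 = -83 (mod 9).
    Reduce coefficients mod 9: 5·t ≡ 7 (mod 9).
    The inverse of 5 mod 9 is 2 (since 5·2 = 10 = 1·9 + 1), so t ≡ 2·7 = 14 ≡ 5 (mod 9).
    Then x = 89 + 104·5 = 609, valid modulo lcm(104, 9) = 936: x ≡ 609 (mod 936).
Verify: 609 mod 8 = 1 ✓, 609 mod 13 = 11 ✓, 609 mod 9 = 6 ✓.

x ≡ 609 (mod 936).


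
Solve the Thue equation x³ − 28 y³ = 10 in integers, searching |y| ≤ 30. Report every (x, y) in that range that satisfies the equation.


The equation is x³ - 28y³ = 10. For fixed y, x³ = 28·y³ + 10, so a solution requires the RHS to be a perfect cube.
Strategy: iterate y from -30 to 30, compute RHS = 28·y³ + 10, and check whether it is a (positive or negative) perfect cube.
Check small values of y:
  y = 0: RHS = 10 is not a perfect cube.
  y = 1: RHS = 38 is not a perfect cube.
  y = -1: RHS = -18 is not a perfect cube.
  y = 2: RHS = 234 is not a perfect cube.
  y = -2: RHS = -214 is not a perfect cube.
  y = 3: RHS = 766 is not a perfect cube.
  y = -3: RHS = -746 is not a perfect cube.
Continuing the search up to |y| = 30 finds no solutions either.
No (x, y) in the scanned range satisfies the equation.

No integer solutions with |y| ≤ 30.


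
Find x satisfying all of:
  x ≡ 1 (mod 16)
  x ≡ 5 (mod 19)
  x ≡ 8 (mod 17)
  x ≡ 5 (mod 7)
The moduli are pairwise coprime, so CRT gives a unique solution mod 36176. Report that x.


Product of moduli M = 16 · 19 · 17 · 7 = 36176.
Merge one congruence at a time:
  Start: x ≡ 1 (mod 16).
  Combine with x ≡ 5 (mod 19); new modulus lcm = 304.
    Write x = 1 + 16·t and substitute into x ≡ 5 (mod 19): 16·t ≡ 5 − 1 = 4 (mod 19).
    The inverse of 16 mod 19 is 6 (since 16·6 = 96 = 5·19 + 1), so t ≡ 6·4 = 24 ≡ 5 (mod 19).
    Then x = 1 + 16·5 = 81, valid modulo lcm(16, 19) = 304: x ≡ 81 (mod 304).
  Combine with x ≡ 8 (mod 17); new modulus lcm = 5168.
    Write x = 81 + 304·t and substitute into x ≡ 8 (mod 17): 304·t ≡ 8 − 81 = -73 (mod 17).
    Reduce coefficients mod 17: 15·t ≡ 12 (mod 17).
    The inverse of 15 mod 17 is 8 (since 15·8 = 120 = 7·17 + 1), so t ≡ 8·12 = 96 ≡ 11 (mod 17).
    Then x = 81 + 304·11 = 3425, valid modulo lcm(304, 17) = 5168: x ≡ 3425 (mod 5168).
  Combine with x ≡ 5 (mod 7); new modulus lcm = 36176.
    Write x = 3425 + 5168·t and substitute into x ≡ 5 (mod 7): 5168·t ≡ 5 − 3425 = -3420 (mod 7).
    Reduce coefficients mod 7: 2·t ≡ 3 (mod 7).
    The inverse of 2 mod 7 is 4 (since 2·4 = 8 = 1·7 + 1), so t ≡ 4·3 = 12 ≡ 5 (mod 7).
    Then x = 3425 + 5168·5 = 29265, valid modulo lcm(5168, 7) = 36176: x ≡ 29265 (mod 36176).
Verify against each original: 29265 mod 16 = 1, 29265 mod 19 = 5, 29265 mod 17 = 8, 29265 mod 7 = 5.

x ≡ 29265 (mod 36176).


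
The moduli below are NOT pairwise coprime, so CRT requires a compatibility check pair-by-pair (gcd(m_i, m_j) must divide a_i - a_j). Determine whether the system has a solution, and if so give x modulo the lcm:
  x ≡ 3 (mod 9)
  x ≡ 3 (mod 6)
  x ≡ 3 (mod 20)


Moduli 9, 6, 20 are not pairwise coprime, so CRT works modulo lcm(m_i) when all pairwise compatibility conditions hold.
Pairwise compatibility: gcd(m_i, m_j) must divide a_i - a_j for every pair.
Merge one congruence at a time:
  Start: x ≡ 3 (mod 9).
  Combine with x ≡ 3 (mod 6): gcd(9, 6) = 3; 3 - 3 = 0, which IS divisible by 3, so compatible.
    Write x = 3 + 9·t and substitute into x ≡ 3 (mod 6): 9·t ≡ 3 − 3 = 0 (mod 6).
    Divide the congruence (and modulus) by g = 3: 3·t ≡ 0 (mod 2).
    Reduce coefficients mod 2: 1·t ≡ 0 (mod 2).
    So t ≡ 0 (mod 2).
    Then x = 3 + 9·0 = 3, valid modulo lcm(9, 6) = 18: x ≡ 3 (mod 18).
  Combine with x ≡ 3 (mod 20): gcd(18, 20) = 2; 3 - 3 = 0, which IS divisible by 2, so compatible.
    Write x = 3 + 18·t and substitute into x ≡ 3 (mod 20): 18·t ≡ 3 − 3 = 0 (mod 20).
    Divide the congruence (and modulus) by g = 2: 9·t ≡ 0 (mod 10).
    The inverse of 9 mod 10 is 9 (since 9·9 = 81 = 8·10 + 1), so t ≡ 9·0 = 0 ≡ 0 (mod 10).
    Then x = 3 + 18·0 = 3, valid modulo lcm(18, 20) = 180: x ≡ 3 (mod 180).
Verify: 3 mod 9 = 3, 3 mod 6 = 3, 3 mod 20 = 3.

x ≡ 3 (mod 180).


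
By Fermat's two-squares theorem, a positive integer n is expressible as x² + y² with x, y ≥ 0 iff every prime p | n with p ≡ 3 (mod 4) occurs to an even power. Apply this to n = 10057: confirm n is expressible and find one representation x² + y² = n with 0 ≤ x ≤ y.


Step 1: Factor n = 10057 = 89 · 113.
Step 2: Check the mod-4 condition on each prime factor: 89 ≡ 1 (mod 4), exponent 1; 113 ≡ 1 (mod 4), exponent 1.
All primes ≡ 3 (mod 4) appear to even exponent (or don't appear), so by the two-squares theorem n IS expressible as a sum of two squares.
Step 3: Build a representation. Here n = 89 · 113 is a product of primes ≡ 1 (mod 4). Each prime p ≡ 1 (mod 4) is itself a sum of two squares; find a² by testing p − a² for a perfect square:
  89: 89 − 1² = 88, 89 − 2² = 85, 89 − 3² = 80, 89 − 4² = 73, 89 − 5² = 64 = 8² ⇒ 89 = 5² + 8².
  113: 113 − 1² = 112, 113 − 2² = 109, 113 − 3² = 104, 113 − 4² = 97, 113 − 5² = 88, 113 − 6² = 77, 113 − 7² = 64 = 8² ⇒ 113 = 7² + 8².
  Combine using the Brahmagupta–Fibonacci identity (a² + b²)(c² + d²) = (ac − bd)² + (ad + bc)² = (ac + bd)² + (ad − bc)²:
  89 · 113 = 10057: from (5² + 8²)(7² + 8²), take (5·7 − 8·8, 5·8 + 8·7) = (35 − 64, 40 + 56) = (-29, 96); dropping signs (only squares matter) gives (29, 96); check 29² + 96² = 841 + 9216 = 10057 ✓.
Step 4: Order so x ≤ y and verify: 29² + 96² = 841 + 9216 = 10057 = n. ✓

n = 10057 = 29² + 96² (one valid representation with x ≤ y).


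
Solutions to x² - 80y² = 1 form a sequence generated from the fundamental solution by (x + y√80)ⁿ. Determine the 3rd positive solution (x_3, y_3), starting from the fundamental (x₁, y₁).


Step 1: Find the fundamental solution (x₁, y₁) of x² - 80y² = 1.
  Expand √80 as a continued fraction. a₀ = ⌊√80⌋ = 8; iterate m_{k+1} = d_k·a_k − m_k, d_{k+1} = (80 − m_{k+1}²)/d_k, a_{k+1} = ⌊(a₀ + m_{k+1})/d_{k+1}⌋ (starting m₀ = 0, d₀ = 1), with convergents p_k = a_k·p_{k-1} + p_{k-2}, q_k = a_k·q_{k-1} + q_{k-2} (p₋₁ = 1, q₋₁ = 0):
  k = 0: a₀ = 8; p₀/q₀ = 8/1; p₀² − 80·q₀² = 64 − 80 = -16.
  k = 1: m = 8, d = 16, a = ⌊(8 + 8)/16⌋ = 1; p/q = (1·8 + 1)/(1·1 + 0) = 9/1; p² − 80·q² = 81 − 80 = 1.
  The first convergent with p² − 80·q² = 1 gives the fundamental solution (x₁, y₁) = (9, 1).
Step 2: Apply the recurrence (x_{n+1}, y_{n+1}) = (x₁x_n + 80y₁y_n, x₁y_n + y₁x_n) repeatedly.
  From (x_1, y_1) = (9, 1): x_2 = 9·9 + 80·1·1 = 161; y_2 = 9·1 + 1·9 = 18.
  From (x_2, y_2) = (161, 18): x_3 = 9·161 + 80·1·18 = 2889; y_3 = 9·18 + 1·161 = 323.
Step 3: Verify x_3² - 80·y_3² = 8346321 - 8346320 = 1 (should be 1). ✓

(x_1, y_1) = (9, 1); (x_3, y_3) = (2889, 323).


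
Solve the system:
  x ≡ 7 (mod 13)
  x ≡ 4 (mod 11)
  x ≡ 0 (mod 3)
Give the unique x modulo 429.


Moduli 13, 11, 3 are pairwise coprime; by CRT there is a unique solution modulo M = 13 · 11 · 3 = 429.
Solve pairwise, accumulating the modulus:
  Start with x ≡ 7 (mod 13).
  Combine with x ≡ 4 (mod 11): since gcd(13, 11) = 1, we get a unique residue mod 143.
    Write x = 7 + 13·t and substitute into x ≡ 4 (mod 11): 13·t ≡ 4 − 7 = -3 (mod 11).
    Reduce coefficients mod 11: 2·t ≡ 8 (mod 11).
    The inverse of 2 mod 11 is 6 (since 2·6 = 12 = 1·11 + 1), so t ≡ 6·8 = 48 ≡ 4 (mod 11).
    Then x = 7 + 13·4 = 59, valid modulo lcm(13, 11) = 143: x ≡ 59 (mod 143).
  Combine with x ≡ 0 (mod 3): since gcd(143, 3) = 1, we get a unique residue mod 429.
    Write x = 59 + 143·t and substitute into x ≡ 0 (mod 3): 143·t ≡ 0 − 59 = -59 (mod 3).
    Reduce coefficients mod 3: 2·t ≡ 1 (mod 3).
    The inverse of 2 mod 3 is 2 (since 2·2 = 4 = 1·3 + 1), so t ≡ 2·1 = 2 ≡ 2 (mod 3).
    Then x = 59 + 143·2 = 345, valid modulo lcm(143, 3) = 429: x ≡ 345 (mod 429).
Verify: 345 mod 13 = 7 ✓, 345 mod 11 = 4 ✓, 345 mod 3 = 0 ✓.

x ≡ 345 (mod 429).


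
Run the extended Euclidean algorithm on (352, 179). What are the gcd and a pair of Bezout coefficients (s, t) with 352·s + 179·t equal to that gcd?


Euclidean algorithm on (352, 179) — divide until remainder is 0:
  352 = 1 · 179 + 173
  179 = 1 · 173 + 6
  173 = 28 · 6 + 5
  6 = 1 · 5 + 1
  5 = 5 · 1 + 0
gcd(352, 179) = 1.
Track Bezout coefficients alongside the remainders: start with r₀ = 352 = a·1 + b·0 (s = 1, t = 0) and r₁ = 179 = a·0 + b·1 (s = 0, t = 1); each new remainder r_{k+1} = r_{k-1} − q_k·r_k inherits s_{k+1} = s_{k-1} − q_k·s_k, t_{k+1} = t_{k-1} − q_k·t_k, so r_k = a·s_k + b·t_k at every step:
  q = 1: r = 173, s = 1 − 1·0 = 1, t = 0 − 1·1 = -1  (check: 352·1 + 179·(-1) = 173)
  q = 1: r = 6, s = 0 − 1·1 = -1, t = 1 − 1·(-1) = 2  (check: 352·(-1) + 179·2 = 6)
  q = 28: r = 5, s = 1 − 28·(-1) = 29, t = -1 − 28·2 = -57  (check: 352·29 + 179·(-57) = 5)
  q = 1: r = 1, s = -1 − 1·29 = -30, t = 2 − 1·(-57) = 59  (check: 352·(-30) + 179·59 = 1)
The row with r = 1 (the gcd) gives the Bezout coefficients s = -30, t = 59.
Result: 352 · (-30) + 179 · (59) = 1.

gcd(352, 179) = 1; s = -30, t = 59 (check: 352·(-30) + 179·59 = 1).


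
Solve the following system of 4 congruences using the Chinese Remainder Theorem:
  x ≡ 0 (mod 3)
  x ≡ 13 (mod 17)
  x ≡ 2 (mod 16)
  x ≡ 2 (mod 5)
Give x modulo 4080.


Product of moduli M = 3 · 17 · 16 · 5 = 4080.
Merge one congruence at a time:
  Start: x ≡ 0 (mod 3).
  Combine with x ≡ 13 (mod 17); new modulus lcm = 51.
    Write x = 0 + 3·t and substitute into x ≡ 13 (mod 17): 3·t ≡ 13 − 0 = 13 (mod 17).
    The inverse of 3 mod 17 is 6 (since 3·6 = 18 = 1·17 + 1), so t ≡ 6·13 = 78 ≡ 10 (mod 17).
    Then x = 0 + 3·10 = 30, valid modulo lcm(3, 17) = 51: x ≡ 30 (mod 51).
  Combine with x ≡ 2 (mod 16); new modulus lcm = 816.
    Write x = 30 + 51·t and substitute into x ≡ 2 (mod 16): 51·t ≡ 2 − 30 = -28 (mod 16).
    Reduce coefficients mod 16: 3·t ≡ 4 (mod 16).
    The inverse of 3 mod 16 is 11 (since 3·11 = 33 = 2·16 + 1), so t ≡ 11·4 = 44 ≡ 12 (mod 16).
    Then x = 30 + 51·12 = 642, valid modulo lcm(51, 16) = 816: x ≡ 642 (mod 816).
  Combine with x ≡ 2 (mod 5); new modulus lcm = 4080.
    Write x = 642 + 816·t and substitute into x ≡ 2 (mod 5): 816·t ≡ 2 − 642 = -640 (mod 5).
    Reduce coefficients mod 5: 1·t ≡ 0 (mod 5).
    So t ≡ 0 (mod 5).
    Then x = 642 + 816·0 = 642, valid modulo lcm(816, 5) = 4080: x ≡ 642 (mod 4080).
Verify against each original: 642 mod 3 = 0, 642 mod 17 = 13, 642 mod 16 = 2, 642 mod 5 = 2.

x ≡ 642 (mod 4080).


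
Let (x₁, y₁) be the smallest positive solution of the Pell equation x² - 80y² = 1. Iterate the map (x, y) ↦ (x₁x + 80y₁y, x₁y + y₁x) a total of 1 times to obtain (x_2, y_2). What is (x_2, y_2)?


Step 1: Find the fundamental solution (x₁, y₁) of x² - 80y² = 1.
  Expand √80 as a continued fraction. a₀ = ⌊√80⌋ = 8; iterate m_{k+1} = d_k·a_k − m_k, d_{k+1} = (80 − m_{k+1}²)/d_k, a_{k+1} = ⌊(a₀ + m_{k+1})/d_{k+1}⌋ (starting m₀ = 0, d₀ = 1), with convergents p_k = a_k·p_{k-1} + p_{k-2}, q_k = a_k·q_{k-1} + q_{k-2} (p₋₁ = 1, q₋₁ = 0):
  k = 0: a₀ = 8; p₀/q₀ = 8/1; p₀² − 80·q₀² = 64 − 80 = -16.
  k = 1: m = 8, d = 16, a = ⌊(8 + 8)/16⌋ = 1; p/q = (1·8 + 1)/(1·1 + 0) = 9/1; p² − 80·q² = 81 − 80 = 1.
  The first convergent with p² − 80·q² = 1 gives the fundamental solution (x₁, y₁) = (9, 1).
Step 2: Apply the recurrence (x_{n+1}, y_{n+1}) = (x₁x_n + 80y₁y_n, x₁y_n + y₁x_n) repeatedly.
  From (x_1, y_1) = (9, 1): x_2 = 9·9 + 80·1·1 = 161; y_2 = 9·1 + 1·9 = 18.
Step 3: Verify x_2² - 80·y_2² = 25921 - 25920 = 1 (should be 1). ✓

(x_1, y_1) = (9, 1); (x_2, y_2) = (161, 18).


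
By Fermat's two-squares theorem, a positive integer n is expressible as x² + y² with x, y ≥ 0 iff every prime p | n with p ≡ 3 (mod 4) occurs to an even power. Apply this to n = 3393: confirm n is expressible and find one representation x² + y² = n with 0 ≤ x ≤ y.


Step 1: Factor n = 3393 = 3^2 · 13 · 29.
Step 2: Check the mod-4 condition on each prime factor: 3 ≡ 3 (mod 4), exponent 2 (must be even); 13 ≡ 1 (mod 4), exponent 1; 29 ≡ 1 (mod 4), exponent 1.
All primes ≡ 3 (mod 4) appear to even exponent (or don't appear), so by the two-squares theorem n IS expressible as a sum of two squares.
Step 3: Build a representation. Group n = k² · m with k = 3 and m = 13 · 29 = 377 (a product of primes ≡ 1 (mod 4)); a representation of m scales to one of n via (k·x)² + (k·y)² = k²(x² + y²). Each prime p ≡ 1 (mod 4) is itself a sum of two squares; find a² by testing p − a² for a perfect square:
  13: 13 − 1² = 12, 13 − 2² = 9 = 3² ⇒ 13 = 2² + 3².
  29: 29 − 1² = 28, 29 − 2² = 25 = 5² ⇒ 29 = 2² + 5².
  Combine using the Brahmagupta–Fibonacci identity (a² + b²)(c² + d²) = (ac − bd)² + (ad + bc)² = (ac + bd)² + (ad − bc)²:
  13 · 29 = 377: from (2² + 3²)(2² + 5²), take (2·2 − 3·5, 2·5 + 3·2) = (4 − 15, 10 + 6) = (-11, 16); dropping signs (only squares matter) gives (11, 16); check 11² + 16² = 121 + 256 = 377 ✓.
  Scale by k = 3: (3·11, 3·16) = (33, 48).
Step 4: Order so x ≤ y and verify: 33² + 48² = 1089 + 2304 = 3393 = n. ✓

n = 3393 = 33² + 48² (one valid representation with x ≤ y).


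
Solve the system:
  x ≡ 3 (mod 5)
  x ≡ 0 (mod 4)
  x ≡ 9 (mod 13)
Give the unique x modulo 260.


Moduli 5, 4, 13 are pairwise coprime; by CRT there is a unique solution modulo M = 5 · 4 · 13 = 260.
Solve pairwise, accumulating the modulus:
  Start with x ≡ 3 (mod 5).
  Combine with x ≡ 0 (mod 4): since gcd(5, 4) = 1, we get a unique residue mod 20.
    Write x = 3 + 5·t and substitute into x ≡ 0 (mod 4): 5·t ≡ 0 − 3 = -3 (mod 4).
    Reduce coefficients mod 4: 1·t ≡ 1 (mod 4).
    So t ≡ 1 (mod 4).
    Then x = 3 + 5·1 = 8, valid modulo lcm(5, 4) = 20: x ≡ 8 (mod 20).
  Combine with x ≡ 9 (mod 13): since gcd(20, 13) = 1, we get a unique residue mod 260.
    Write x = 8 + 20·t and substitute into x ≡ 9 (mod 13): 20·t ≡ 9 − 8 = 1 (mod 13).
    Reduce coefficients mod 13: 7·t ≡ 1 (mod 13).
    The inverse of 7 mod 13 is 2 (since 7·2 = 14 = 1·13 + 1), so t ≡ 2·1 = 2 ≡ 2 (mod 13).
    Then x = 8 + 20·2 = 48, valid modulo lcm(20, 13) = 260: x ≡ 48 (mod 260).
Verify: 48 mod 5 = 3 ✓, 48 mod 4 = 0 ✓, 48 mod 13 = 9 ✓.

x ≡ 48 (mod 260).


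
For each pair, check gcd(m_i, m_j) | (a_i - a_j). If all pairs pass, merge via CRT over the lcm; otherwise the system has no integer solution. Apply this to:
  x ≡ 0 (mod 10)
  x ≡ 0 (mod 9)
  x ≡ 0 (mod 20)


Moduli 10, 9, 20 are not pairwise coprime, so CRT works modulo lcm(m_i) when all pairwise compatibility conditions hold.
Pairwise compatibility: gcd(m_i, m_j) must divide a_i - a_j for every pair.
Merge one congruence at a time:
  Start: x ≡ 0 (mod 10).
  Combine with x ≡ 0 (mod 9): gcd(10, 9) = 1; 0 - 0 = 0, which IS divisible by 1, so compatible.
    Write x = 0 + 10·t and substitute into x ≡ 0 (mod 9): 10·t ≡ 0 − 0 = 0 (mod 9).
    Reduce coefficients mod 9: 1·t ≡ 0 (mod 9).
    So t ≡ 0 (mod 9).
    Then x = 0 + 10·0 = 0, valid modulo lcm(10, 9) = 90: x ≡ 0 (mod 90).
  Combine with x ≡ 0 (mod 20): gcd(90, 20) = 10; 0 - 0 = 0, which IS divisible by 10, so compatible.
    Write x = 0 + 90·t and substitute into x ≡ 0 (mod 20): 90·t ≡ 0 − 0 = 0 (mod 20).
    Divide the congruence (and modulus) by g = 10: 9·t ≡ 0 (mod 2).
    Reduce coefficients mod 2: 1·t ≡ 0 (mod 2).
    So t ≡ 0 (mod 2).
    Then x = 0 + 90·0 = 0, valid modulo lcm(90, 20) = 180: x ≡ 0 (mod 180).
Verify: 0 mod 10 = 0, 0 mod 9 = 0, 0 mod 20 = 0.

x ≡ 0 (mod 180).


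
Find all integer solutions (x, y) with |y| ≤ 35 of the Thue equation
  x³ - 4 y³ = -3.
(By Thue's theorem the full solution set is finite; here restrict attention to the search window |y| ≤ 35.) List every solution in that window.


The equation is x³ - 4y³ = -3. For fixed y, x³ = 4·y³ − 3, so a solution requires the RHS to be a perfect cube.
Strategy: iterate y from -35 to 35, compute RHS = 4·y³ − 3, and check whether it is a (positive or negative) perfect cube.
Check small values of y:
  y = 0: RHS = -3 is not a perfect cube.
  y = 1: RHS = 1 = (1)³ ⇒ x = 1 works.
  y = -1: RHS = -7 is not a perfect cube.
  y = 2: RHS = 29 is not a perfect cube.
  y = -2: RHS = -35 is not a perfect cube.
  y = 3: RHS = 105 is not a perfect cube.
  y = -3: RHS = -111 is not a perfect cube.
Continuing the search up to |y| = 35 finds no further solutions beyond those listed.
Collected solutions: (1, 1).

Solutions (with |y| ≤ 35): (1, 1).


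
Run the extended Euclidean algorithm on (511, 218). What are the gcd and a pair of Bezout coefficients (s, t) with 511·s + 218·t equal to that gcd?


Euclidean algorithm on (511, 218) — divide until remainder is 0:
  511 = 2 · 218 + 75
  218 = 2 · 75 + 68
  75 = 1 · 68 + 7
  68 = 9 · 7 + 5
  7 = 1 · 5 + 2
  5 = 2 · 2 + 1
  2 = 2 · 1 + 0
gcd(511, 218) = 1.
Track Bezout coefficients alongside the remainders: start with r₀ = 511 = a·1 + b·0 (s = 1, t = 0) and r₁ = 218 = a·0 + b·1 (s = 0, t = 1); each new remainder r_{k+1} = r_{k-1} − q_k·r_k inherits s_{k+1} = s_{k-1} − q_k·s_k, t_{k+1} = t_{k-1} − q_k·t_k, so r_k = a·s_k + b·t_k at every step:
  q = 2: r = 75, s = 1 − 2·0 = 1, t = 0 − 2·1 = -2  (check: 511·1 + 218·(-2) = 75)
  q = 2: r = 68, s = 0 − 2·1 = -2, t = 1 − 2·(-2) = 5  (check: 511·(-2) + 218·5 = 68)
  q = 1: r = 7, s = 1 − 1·(-2) = 3, t = -2 − 1·5 = -7  (check: 511·3 + 218·(-7) = 7)
  q = 9: r = 5, s = -2 − 9·3 = -29, t = 5 − 9·(-7) = 68  (check: 511·(-29) + 218·68 = 5)
  q = 1: r = 2, s = 3 − 1·(-29) = 32, t = -7 − 1·68 = -75  (check: 511·32 + 218·(-75) = 2)
  q = 2: r = 1, s = -29 − 2·32 = -93, t = 68 − 2·(-75) = 218  (check: 511·(-93) + 218·218 = 1)
The row with r = 1 (the gcd) gives the Bezout coefficients s = -93, t = 218.
Result: 511 · (-93) + 218 · (218) = 1.

gcd(511, 218) = 1; s = -93, t = 218 (check: 511·(-93) + 218·218 = 1).


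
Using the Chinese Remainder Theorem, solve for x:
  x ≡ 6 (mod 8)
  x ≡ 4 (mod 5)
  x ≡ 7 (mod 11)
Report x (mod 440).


Moduli 8, 5, 11 are pairwise coprime; by CRT there is a unique solution modulo M = 8 · 5 · 11 = 440.
Solve pairwise, accumulating the modulus:
  Start with x ≡ 6 (mod 8).
  Combine with x ≡ 4 (mod 5): since gcd(8, 5) = 1, we get a unique residue mod 40.
    Write x = 6 + 8·t and substitute into x ≡ 4 (mod 5): 8·t ≡ 4 − 6 = -2 (mod 5).
    Reduce coefficients mod 5: 3·t ≡ 3 (mod 5).
    The inverse of 3 mod 5 is 2 (since 3·2 = 6 = 1·5 + 1), so t ≡ 2·3 = 6 ≡ 1 (mod 5).
    Then x = 6 + 8·1 = 14, valid modulo lcm(8, 5) = 40: x ≡ 14 (mod 40).
  Combine with x ≡ 7 (mod 11): since gcd(40, 11) = 1, we get a unique residue mod 440.
    Write x = 14 + 40·t and substitute into x ≡ 7 (mod 11): 40·t ≡ 7 − 14 = -7 (mod 11).
    Reduce coefficients mod 11: 7·t ≡ 4 (mod 11).
    The inverse of 7 mod 11 is 8 (since 7·8 = 56 = 5·11 + 1), so t ≡ 8·4 = 32 ≡ 10 (mod 11).
    Then x = 14 + 40·10 = 414, valid modulo lcm(40, 11) = 440: x ≡ 414 (mod 440).
Verify: 414 mod 8 = 6 ✓, 414 mod 5 = 4 ✓, 414 mod 11 = 7 ✓.

x ≡ 414 (mod 440).


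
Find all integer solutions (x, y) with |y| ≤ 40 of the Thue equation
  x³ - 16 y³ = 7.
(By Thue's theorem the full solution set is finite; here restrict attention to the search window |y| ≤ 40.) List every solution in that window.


The equation is x³ - 16y³ = 7. For fixed y, x³ = 16·y³ + 7, so a solution requires the RHS to be a perfect cube.
Strategy: iterate y from -40 to 40, compute RHS = 16·y³ + 7, and check whether it is a (positive or negative) perfect cube.
Check small values of y:
  y = 0: RHS = 7 is not a perfect cube.
  y = 1: RHS = 23 is not a perfect cube.
  y = -1: RHS = -9 is not a perfect cube.
  y = 2: RHS = 135 is not a perfect cube.
  y = -2: RHS = -121 is not a perfect cube.
  y = 3: RHS = 439 is not a perfect cube.
  y = -3: RHS = -425 is not a perfect cube.
Continuing the search up to |y| = 40 finds no solutions either.
No (x, y) in the scanned range satisfies the equation.

No integer solutions with |y| ≤ 40.


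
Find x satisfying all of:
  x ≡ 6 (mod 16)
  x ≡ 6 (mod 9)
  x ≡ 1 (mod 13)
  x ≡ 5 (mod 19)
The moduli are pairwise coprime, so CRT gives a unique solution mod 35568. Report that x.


Product of moduli M = 16 · 9 · 13 · 19 = 35568.
Merge one congruence at a time:
  Start: x ≡ 6 (mod 16).
  Combine with x ≡ 6 (mod 9); new modulus lcm = 144.
    Write x = 6 + 16·t and substitute into x ≡ 6 (mod 9): 16·t ≡ 6 − 6 = 0 (mod 9).
    Reduce coefficients mod 9: 7·t ≡ 0 (mod 9).
    The inverse of 7 mod 9 is 4 (since 7·4 = 28 = 3·9 + 1), so t ≡ 4·0 = 0 ≡ 0 (mod 9).
    Then x = 6 + 16·0 = 6, valid modulo lcm(16, 9) = 144: x ≡ 6 (mod 144).
  Combine with x ≡ 1 (mod 13); new modulus lcm = 1872.
    Write x = 6 + 144·t and substitute into x ≡ 1 (mod 13): 144·t ≡ 1 − 6 = -5 (mod 13).
    Reduce coefficients mod 13: 1·t ≡ 8 (mod 13).
    So t ≡ 8 (mod 13).
    Then x = 6 + 144·8 = 1158, valid modulo lcm(144, 13) = 1872: x ≡ 1158 (mod 1872).
  Combine with x ≡ 5 (mod 19); new modulus lcm = 35568.
    Write x = 1158 + 1872·t and substitute into x ≡ 5 (mod 19): 1872·t ≡ 5 − 1158 = -1153 (mod 19).
    Reduce coefficients mod 19: 10·t ≡ 6 (mod 19).
    The inverse of 10 mod 19 is 2 (since 10·2 = 20 = 1·19 + 1), so t ≡ 2·6 = 12 ≡ 12 (mod 19).
    Then x = 1158 + 1872·12 = 23622, valid modulo lcm(1872, 19) = 35568: x ≡ 23622 (mod 35568).
Verify against each original: 23622 mod 16 = 6, 23622 mod 9 = 6, 23622 mod 13 = 1, 23622 mod 19 = 5.

x ≡ 23622 (mod 35568).


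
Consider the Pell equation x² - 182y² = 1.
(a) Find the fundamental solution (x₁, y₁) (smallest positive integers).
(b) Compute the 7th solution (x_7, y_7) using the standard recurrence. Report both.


Step 1: Find the fundamental solution (x₁, y₁) of x² - 182y² = 1.
  Expand √182 as a continued fraction. a₀ = ⌊√182⌋ = 13; iterate m_{k+1} = d_k·a_k − m_k, d_{k+1} = (182 − m_{k+1}²)/d_k, a_{k+1} = ⌊(a₀ + m_{k+1})/d_{k+1}⌋ (starting m₀ = 0, d₀ = 1), with convergents p_k = a_k·p_{k-1} + p_{k-2}, q_k = a_k·q_{k-1} + q_{k-2} (p₋₁ = 1, q₋₁ = 0):
  k = 0: a₀ = 13; p₀/q₀ = 13/1; p₀² − 182·q₀² = 169 − 182 = -13.
  k = 1: m = 13, d = 13, a = ⌊(13 + 13)/13⌋ = 2; p/q = (2·13 + 1)/(2·1 + 0) = 27/2; p² − 182·q² = 729 − 728 = 1.
  The first convergent with p² − 182·q² = 1 gives the fundamental solution (x₁, y₁) = (27, 2).
Step 2: Apply the recurrence (x_{n+1}, y_{n+1}) = (x₁x_n + 182y₁y_n, x₁y_n + y₁x_n) repeatedly.
  From (x_1, y_1) = (27, 2): x_2 = 27·27 + 182·2·2 = 1457; y_2 = 27·2 + 2·27 = 108.
  From (x_2, y_2) = (1457, 108): x_3 = 27·1457 + 182·2·108 = 78651; y_3 = 27·108 + 2·1457 = 5830.
  From (x_3, y_3) = (78651, 5830): x_4 = 27·78651 + 182·2·5830 = 4245697; y_4 = 27·5830 + 2·78651 = 314712.
  From (x_4, y_4) = (4245697, 314712): x_5 = 27·4245697 + 182·2·314712 = 229188987; y_5 = 27·314712 + 2·4245697 = 16988618.
  From (x_5, y_5) = (229188987, 16988618): x_6 = 27·229188987 + 182·2·16988618 = 12371959601; y_6 = 27·16988618 + 2·229188987 = 917070660.
  From (x_6, y_6) = (12371959601, 917070660): x_7 = 27·12371959601 + 182·2·917070660 = 667856629467; y_7 = 27·917070660 + 2·12371959601 = 49504827022.
Step 3: Verify x_7² - 182·y_7² = 446032477523021732704089 - 446032477523021732704088 = 1 (should be 1). ✓

(x_1, y_1) = (27, 2); (x_7, y_7) = (667856629467, 49504827022).
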